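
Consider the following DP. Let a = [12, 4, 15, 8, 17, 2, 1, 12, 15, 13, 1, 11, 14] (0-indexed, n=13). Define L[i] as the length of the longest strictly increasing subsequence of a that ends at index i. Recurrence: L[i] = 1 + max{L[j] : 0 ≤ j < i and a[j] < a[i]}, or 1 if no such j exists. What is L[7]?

   i    0    1    2    3    4    5    6    7    8    9   10   11   12
a[i]   12    4   15    8   17    2    1   12   15   13    1   11   14
L[i]    1    1    2    2    3    1    1    3    4    4    1    3    5

3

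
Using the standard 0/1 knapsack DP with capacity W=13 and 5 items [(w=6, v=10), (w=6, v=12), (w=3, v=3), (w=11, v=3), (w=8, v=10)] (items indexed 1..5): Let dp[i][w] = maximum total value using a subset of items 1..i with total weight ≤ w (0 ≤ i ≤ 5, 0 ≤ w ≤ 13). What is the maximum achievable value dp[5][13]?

22

i\w   0   1   2   3   4   5   6   7   8   9  10  11  12  13
  0   0   0   0   0   0   0   0   0   0   0   0   0   0   0
  1   0   0   0   0   0   0  10  10  10  10  10  10  10  10
  2   0   0   0   0   0   0  12  12  12  12  12  12  22  22
  3   0   0   0   3   3   3  12  12  12  15  15  15  22  22
  4   0   0   0   3   3   3  12  12  12  15  15  15  22  22
  5   0   0   0   3   3   3  12  12  12  15  15  15  22  22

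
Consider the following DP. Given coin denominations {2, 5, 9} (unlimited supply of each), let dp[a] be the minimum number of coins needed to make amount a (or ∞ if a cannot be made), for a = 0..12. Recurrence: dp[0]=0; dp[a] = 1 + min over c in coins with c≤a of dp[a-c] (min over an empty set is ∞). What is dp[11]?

 a  0  1  2  3  4  5  6  7  8  9 10 11 12
dp  0  -  1  -  2  1  3  2  4  1  2  2  3
(- denotes ∞ / unreachable)

2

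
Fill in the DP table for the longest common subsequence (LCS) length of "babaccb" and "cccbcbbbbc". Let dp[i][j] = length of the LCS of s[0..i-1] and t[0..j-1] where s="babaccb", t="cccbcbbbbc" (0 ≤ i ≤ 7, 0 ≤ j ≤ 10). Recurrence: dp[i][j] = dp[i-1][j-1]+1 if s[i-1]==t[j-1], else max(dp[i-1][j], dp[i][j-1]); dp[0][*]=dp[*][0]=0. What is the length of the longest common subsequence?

   ''  c  c  c  b  c  b  b  b  b  c
''  0  0  0  0  0  0  0  0  0  0  0
 b  0  0  0  0  1  1  1  1  1  1  1
 a  0  0  0  0  1  1  1  1  1  1  1
 b  0  0  0  0  1  1  2  2  2  2  2
 a  0  0  0  0  1  1  2  2  2  2  2
 c  0  1  1  1  1  2  2  2  2  2  3
 c  0  1  2  2  2  2  2  2  2  2  3
 b  0  1  2  2  3  3  3  3  3  3  3

3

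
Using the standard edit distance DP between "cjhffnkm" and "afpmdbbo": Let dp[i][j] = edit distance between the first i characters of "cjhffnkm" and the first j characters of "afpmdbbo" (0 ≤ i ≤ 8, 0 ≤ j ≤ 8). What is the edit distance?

8

   ''  a  f  p  m  d  b  b  o
''  0  1  2  3  4  5  6  7  8
 c  1  1  2  3  4  5  6  7  8
 j  2  2  2  3  4  5  6  7  8
 h  3  3  3  3  4  5  6  7  8
 f  4  4  3  4  4  5  6  7  8
 f  5  5  4  4  5  5  6  7  8
 n  6  6  5  5  5  6  6  7  8
 k  7  7  6  6  6  6  7  7  8
 m  8  8  7  7  6  7  7  8  8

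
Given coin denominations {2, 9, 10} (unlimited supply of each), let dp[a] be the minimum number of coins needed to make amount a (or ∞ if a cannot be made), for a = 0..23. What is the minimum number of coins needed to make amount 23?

 a  0  1  2  3  4  5  6  7  8  9 10 11 12 13 14 15 16 17 18 19 20 21 22 23
dp  0  -  1  -  2  -  3  -  4  1  1  2  2  3  3  4  4  5  2  2  2  3  3  4
(- denotes ∞ / unreachable)

4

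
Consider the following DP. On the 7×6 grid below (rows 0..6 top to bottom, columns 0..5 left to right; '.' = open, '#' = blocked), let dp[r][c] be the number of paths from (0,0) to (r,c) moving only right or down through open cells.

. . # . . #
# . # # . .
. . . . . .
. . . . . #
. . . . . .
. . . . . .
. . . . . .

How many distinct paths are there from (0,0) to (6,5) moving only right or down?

r\c   0   1   2   3   4   5
  0   1   1   0   0   0   0
  1   0   1   0   0   0   0
  2   0   1   1   1   1   1
  3   0   1   2   3   4   0
  4   0   1   3   6  10  10
  5   0   1   4  10  20  30
  6   0   1   5  15  35  65

65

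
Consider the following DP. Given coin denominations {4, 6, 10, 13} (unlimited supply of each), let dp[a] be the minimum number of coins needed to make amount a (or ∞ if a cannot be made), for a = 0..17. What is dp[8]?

 a  0  1  2  3  4  5  6  7  8  9 10 11 12 13 14 15 16 17
dp  0  -  -  -  1  -  1  -  2  -  1  -  2  1  2  -  2  2
(- denotes ∞ / unreachable)

2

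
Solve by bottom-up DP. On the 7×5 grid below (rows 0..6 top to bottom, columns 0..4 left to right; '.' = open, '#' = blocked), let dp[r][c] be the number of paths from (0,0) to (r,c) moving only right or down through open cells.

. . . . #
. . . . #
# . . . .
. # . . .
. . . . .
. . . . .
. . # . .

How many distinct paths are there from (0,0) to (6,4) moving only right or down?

r\c   0   1   2   3   4
  0   1   1   1   1   0
  1   1   2   3   4   0
  2   0   2   5   9   9
  3   0   0   5  14  23
  4   0   0   5  19  42
  5   0   0   5  24  66
  6   0   0   0  24  90

90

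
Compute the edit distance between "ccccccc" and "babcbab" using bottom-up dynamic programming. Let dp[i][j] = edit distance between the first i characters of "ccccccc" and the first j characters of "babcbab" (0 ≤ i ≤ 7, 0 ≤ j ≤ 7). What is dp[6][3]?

6

   ''  b  a  b  c  b  a  b
''  0  1  2  3  4  5  6  7
 c  1  1  2  3  3  4  5  6
 c  2  2  2  3  3  4  5  6
 c  3  3  3  3  3  4  5  6
 c  4  4  4  4  3  4  5  6
 c  5  5  5  5  4  4  5  6
 c  6  6  6  6  5  5  5  6
 c  7  7  7  7  6  6  6  6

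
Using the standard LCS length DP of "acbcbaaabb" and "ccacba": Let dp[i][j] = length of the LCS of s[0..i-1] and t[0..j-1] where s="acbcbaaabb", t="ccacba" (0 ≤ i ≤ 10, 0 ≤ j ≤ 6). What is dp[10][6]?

   ''  c  c  a  c  b  a
''  0  0  0  0  0  0  0
 a  0  0  0  1  1  1  1
 c  0  1  1  1  2  2  2
 b  0  1  1  1  2  3  3
 c  0  1  2  2  2  3  3
 b  0  1  2  2  2  3  3
 a  0  1  2  3  3  3  4
 a  0  1  2  3  3  3  4
 a  0  1  2  3  3  3  4
 b  0  1  2  3  3  4  4
 b  0  1  2  3  3  4  4

4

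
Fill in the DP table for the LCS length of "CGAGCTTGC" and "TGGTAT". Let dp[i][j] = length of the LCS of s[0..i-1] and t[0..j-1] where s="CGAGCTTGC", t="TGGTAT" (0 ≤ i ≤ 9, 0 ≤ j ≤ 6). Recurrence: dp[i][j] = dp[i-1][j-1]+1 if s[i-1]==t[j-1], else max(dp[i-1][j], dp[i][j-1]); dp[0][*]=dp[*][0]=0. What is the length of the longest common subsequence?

   ''  T  G  G  T  A  T
''  0  0  0  0  0  0  0
 C  0  0  0  0  0  0  0
 G  0  0  1  1  1  1  1
 A  0  0  1  1  1  2  2
 G  0  0  1  2  2  2  2
 C  0  0  1  2  2  2  2
 T  0  1  1  2  3  3  3
 T  0  1  1  2  3  3  4
 G  0  1  2  2  3  3  4
 C  0  1  2  2  3  3  4

4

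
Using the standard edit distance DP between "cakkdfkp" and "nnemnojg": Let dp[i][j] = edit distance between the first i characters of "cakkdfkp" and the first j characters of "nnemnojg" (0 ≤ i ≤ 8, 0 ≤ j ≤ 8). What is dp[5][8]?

8

   ''  n  n  e  m  n  o  j  g
''  0  1  2  3  4  5  6  7  8
 c  1  1  2  3  4  5  6  7  8
 a  2  2  2  3  4  5  6  7  8
 k  3  3  3  3  4  5  6  7  8
 k  4  4  4  4  4  5  6  7  8
 d  5  5  5  5  5  5  6  7  8
 f  6  6  6  6  6  6  6  7  8
 k  7  7  7  7  7  7  7  7  8
 p  8  8  8  8  8  8  8  8  8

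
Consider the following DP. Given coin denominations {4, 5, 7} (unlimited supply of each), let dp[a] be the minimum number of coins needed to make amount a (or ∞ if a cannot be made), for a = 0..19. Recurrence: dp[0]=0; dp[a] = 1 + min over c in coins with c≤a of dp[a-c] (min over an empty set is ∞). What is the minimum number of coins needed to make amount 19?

3

 a  0  1  2  3  4  5  6  7  8  9 10 11 12 13 14 15 16 17 18 19
dp  0  -  -  -  1  1  -  1  2  2  2  2  2  3  2  3  3  3  3  3
(- denotes ∞ / unreachable)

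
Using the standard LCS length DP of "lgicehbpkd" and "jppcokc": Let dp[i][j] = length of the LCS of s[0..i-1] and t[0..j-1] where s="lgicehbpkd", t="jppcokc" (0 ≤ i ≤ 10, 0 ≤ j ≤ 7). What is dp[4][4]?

   ''  j  p  p  c  o  k  c
''  0  0  0  0  0  0  0  0
 l  0  0  0  0  0  0  0  0
 g  0  0  0  0  0  0  0  0
 i  0  0  0  0  0  0  0  0
 c  0  0  0  0  1  1  1  1
 e  0  0  0  0  1  1  1  1
 h  0  0  0  0  1  1  1  1
 b  0  0  0  0  1  1  1  1
 p  0  0  1  1  1  1  1  1
 k  0  0  1  1  1  1  2  2
 d  0  0  1  1  1  1  2  2

1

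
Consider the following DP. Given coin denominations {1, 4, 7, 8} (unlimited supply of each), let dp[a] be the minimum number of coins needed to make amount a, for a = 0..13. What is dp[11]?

2

 a  0  1  2  3  4  5  6  7  8  9 10 11 12 13
dp  0  1  2  3  1  2  3  1  1  2  3  2  2  3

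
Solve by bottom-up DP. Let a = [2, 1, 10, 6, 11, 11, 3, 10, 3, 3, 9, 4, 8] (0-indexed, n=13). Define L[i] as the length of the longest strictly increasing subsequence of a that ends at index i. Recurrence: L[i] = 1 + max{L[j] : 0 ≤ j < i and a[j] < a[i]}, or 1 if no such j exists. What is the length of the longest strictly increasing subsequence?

4

   i    0    1    2    3    4    5    6    7    8    9   10   11   12
a[i]    2    1   10    6   11   11    3   10    3    3    9    4    8
L[i]    1    1    2    2    3    3    2    3    2    2    3    3    4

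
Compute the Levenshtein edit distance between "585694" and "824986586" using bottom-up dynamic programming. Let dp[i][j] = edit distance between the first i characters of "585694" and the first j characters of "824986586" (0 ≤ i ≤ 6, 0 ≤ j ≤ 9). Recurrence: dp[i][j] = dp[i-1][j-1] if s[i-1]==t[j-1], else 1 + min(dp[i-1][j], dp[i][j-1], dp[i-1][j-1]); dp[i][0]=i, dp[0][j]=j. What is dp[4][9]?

6

   ''  8  2  4  9  8  6  5  8  6
''  0  1  2  3  4  5  6  7  8  9
 5  1  1  2  3  4  5  6  6  7  8
 8  2  1  2  3  4  4  5  6  6  7
 5  3  2  2  3  4  5  5  5  6  7
 6  4  3  3  3  4  5  5  6  6  6
 9  5  4  4  4  3  4  5  6  7  7
 4  6  5  5  4  4  4  5  6  7  8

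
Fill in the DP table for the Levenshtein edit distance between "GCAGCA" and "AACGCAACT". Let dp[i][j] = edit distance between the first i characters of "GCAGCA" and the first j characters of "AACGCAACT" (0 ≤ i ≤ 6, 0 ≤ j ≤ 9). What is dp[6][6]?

3

   ''  A  A  C  G  C  A  A  C  T
''  0  1  2  3  4  5  6  7  8  9
 G  1  1  2  3  3  4  5  6  7  8
 C  2  2  2  2  3  3  4  5  6  7
 A  3  2  2  3  3  4  3  4  5  6
 G  4  3  3  3  3  4  4  4  5  6
 C  5  4  4  3  4  3  4  5  4  5
 A  6  5  4  4  4  4  3  4  5  5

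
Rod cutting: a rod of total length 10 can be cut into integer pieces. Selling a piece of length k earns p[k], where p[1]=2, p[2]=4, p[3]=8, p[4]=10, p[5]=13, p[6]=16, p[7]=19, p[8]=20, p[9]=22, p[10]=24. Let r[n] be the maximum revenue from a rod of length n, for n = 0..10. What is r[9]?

   n    0    1    2    3    4    5    6    7    8    9   10
r[n]    0    2    4    8   10   13   16   19   21   24   27

24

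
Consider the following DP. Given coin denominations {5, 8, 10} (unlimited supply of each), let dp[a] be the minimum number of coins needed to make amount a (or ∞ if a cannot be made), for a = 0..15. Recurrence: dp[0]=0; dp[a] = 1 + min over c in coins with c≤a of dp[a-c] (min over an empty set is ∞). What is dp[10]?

1

 a  0  1  2  3  4  5  6  7  8  9 10 11 12 13 14 15
dp  0  -  -  -  -  1  -  -  1  -  1  -  -  2  -  2
(- denotes ∞ / unreachable)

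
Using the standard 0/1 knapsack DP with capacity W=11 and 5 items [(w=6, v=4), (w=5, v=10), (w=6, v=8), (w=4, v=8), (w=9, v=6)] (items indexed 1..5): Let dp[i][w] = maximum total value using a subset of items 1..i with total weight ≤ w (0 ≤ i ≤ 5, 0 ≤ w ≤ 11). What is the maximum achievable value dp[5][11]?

18

i\w   0   1   2   3   4   5   6   7   8   9  10  11
  0   0   0   0   0   0   0   0   0   0   0   0   0
  1   0   0   0   0   0   0   4   4   4   4   4   4
  2   0   0   0   0   0  10  10  10  10  10  10  14
  3   0   0   0   0   0  10  10  10  10  10  10  18
  4   0   0   0   0   8  10  10  10  10  18  18  18
  5   0   0   0   0   8  10  10  10  10  18  18  18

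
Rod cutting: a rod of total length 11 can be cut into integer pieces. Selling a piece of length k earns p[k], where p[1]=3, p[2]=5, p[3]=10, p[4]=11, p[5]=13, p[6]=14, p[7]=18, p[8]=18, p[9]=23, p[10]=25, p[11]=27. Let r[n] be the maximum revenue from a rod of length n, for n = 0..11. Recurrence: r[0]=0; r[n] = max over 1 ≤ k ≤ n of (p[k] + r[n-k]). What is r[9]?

30

   n    0    1    2    3    4    5    6    7    8    9   10   11
r[n]    0    3    6   10   13   16   20   23   26   30   33   36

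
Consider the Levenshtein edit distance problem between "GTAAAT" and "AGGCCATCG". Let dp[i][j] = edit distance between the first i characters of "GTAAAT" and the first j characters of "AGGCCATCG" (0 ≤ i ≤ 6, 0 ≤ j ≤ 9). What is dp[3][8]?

6

   ''  A  G  G  C  C  A  T  C  G
''  0  1  2  3  4  5  6  7  8  9
 G  1  1  1  2  3  4  5  6  7  8
 T  2  2  2  2  3  4  5  5  6  7
 A  3  2  3  3  3  4  4  5  6  7
 A  4  3  3  4  4  4  4  5  6  7
 A  5  4  4  4  5  5  4  5  6  7
 T  6  5  5  5  5  6  5  4  5  6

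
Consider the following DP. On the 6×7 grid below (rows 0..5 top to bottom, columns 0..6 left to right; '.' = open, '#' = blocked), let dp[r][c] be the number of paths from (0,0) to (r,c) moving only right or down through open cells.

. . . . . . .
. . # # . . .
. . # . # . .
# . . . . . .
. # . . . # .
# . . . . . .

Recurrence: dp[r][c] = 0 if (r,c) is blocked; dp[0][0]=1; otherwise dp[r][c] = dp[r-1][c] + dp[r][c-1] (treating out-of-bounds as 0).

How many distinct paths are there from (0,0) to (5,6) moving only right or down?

28

r\c   0   1   2   3   4   5   6
  0   1   1   1   1   1   1   1
  1   1   2   0   0   1   2   3
  2   1   3   0   0   0   2   5
  3   0   3   3   3   3   5  10
  4   0   0   3   6   9   0  10
  5   0   0   3   9  18  18  28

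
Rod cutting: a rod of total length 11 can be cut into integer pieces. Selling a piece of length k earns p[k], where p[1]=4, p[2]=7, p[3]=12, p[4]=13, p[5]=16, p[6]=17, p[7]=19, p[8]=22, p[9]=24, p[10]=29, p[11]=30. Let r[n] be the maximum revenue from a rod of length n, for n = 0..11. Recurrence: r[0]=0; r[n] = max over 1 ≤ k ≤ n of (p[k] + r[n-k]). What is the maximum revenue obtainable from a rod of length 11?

   n    0    1    2    3    4    5    6    7    8    9   10   11
r[n]    0    4    8   12   16   20   24   28   32   36   40   44

44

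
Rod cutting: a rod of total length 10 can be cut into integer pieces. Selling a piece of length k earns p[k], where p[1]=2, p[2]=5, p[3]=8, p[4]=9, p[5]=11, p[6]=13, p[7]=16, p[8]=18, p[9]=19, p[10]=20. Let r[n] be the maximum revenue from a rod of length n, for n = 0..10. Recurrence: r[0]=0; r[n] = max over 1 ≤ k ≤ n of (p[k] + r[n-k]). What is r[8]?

21

   n    0    1    2    3    4    5    6    7    8    9   10
r[n]    0    2    5    8   10   13   16   18   21   24   26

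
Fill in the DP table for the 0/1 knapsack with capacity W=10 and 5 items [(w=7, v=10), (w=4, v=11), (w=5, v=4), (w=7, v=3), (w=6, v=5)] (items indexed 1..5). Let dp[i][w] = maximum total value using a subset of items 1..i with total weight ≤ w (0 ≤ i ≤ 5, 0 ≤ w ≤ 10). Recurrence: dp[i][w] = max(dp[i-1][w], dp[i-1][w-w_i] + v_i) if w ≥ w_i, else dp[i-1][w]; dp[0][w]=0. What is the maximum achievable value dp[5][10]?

i\w   0   1   2   3   4   5   6   7   8   9  10
  0   0   0   0   0   0   0   0   0   0   0   0
  1   0   0   0   0   0   0   0  10  10  10  10
  2   0   0   0   0  11  11  11  11  11  11  11
  3   0   0   0   0  11  11  11  11  11  15  15
  4   0   0   0   0  11  11  11  11  11  15  15
  5   0   0   0   0  11  11  11  11  11  15  16

16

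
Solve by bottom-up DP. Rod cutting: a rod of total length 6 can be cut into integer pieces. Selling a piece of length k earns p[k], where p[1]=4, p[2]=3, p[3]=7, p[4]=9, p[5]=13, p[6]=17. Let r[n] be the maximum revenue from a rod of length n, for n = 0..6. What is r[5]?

   n    0    1    2    3    4    5    6
r[n]    0    4    8   12   16   20   24

20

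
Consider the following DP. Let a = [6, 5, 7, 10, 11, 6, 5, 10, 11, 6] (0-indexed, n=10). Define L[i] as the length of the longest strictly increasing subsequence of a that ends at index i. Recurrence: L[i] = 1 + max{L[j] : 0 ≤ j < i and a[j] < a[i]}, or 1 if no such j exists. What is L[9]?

2

   i    0    1    2    3    4    5    6    7    8    9
a[i]    6    5    7   10   11    6    5   10   11    6
L[i]    1    1    2    3    4    2    1    3    4    2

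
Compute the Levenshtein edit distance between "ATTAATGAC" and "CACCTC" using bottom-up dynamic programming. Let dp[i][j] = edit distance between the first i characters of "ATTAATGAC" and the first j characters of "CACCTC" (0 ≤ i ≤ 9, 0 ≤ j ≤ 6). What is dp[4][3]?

   ''  C  A  C  C  T  C
''  0  1  2  3  4  5  6
 A  1  1  1  2  3  4  5
 T  2  2  2  2  3  3  4
 T  3  3  3  3  3  3  4
 A  4  4  3  4  4  4  4
 A  5  5  4  4  5  5  5
 T  6  6  5  5  5  5  6
 G  7  7  6  6  6  6  6
 A  8  8  7  7  7  7  7
 C  9  8  8  7  7  8  7

4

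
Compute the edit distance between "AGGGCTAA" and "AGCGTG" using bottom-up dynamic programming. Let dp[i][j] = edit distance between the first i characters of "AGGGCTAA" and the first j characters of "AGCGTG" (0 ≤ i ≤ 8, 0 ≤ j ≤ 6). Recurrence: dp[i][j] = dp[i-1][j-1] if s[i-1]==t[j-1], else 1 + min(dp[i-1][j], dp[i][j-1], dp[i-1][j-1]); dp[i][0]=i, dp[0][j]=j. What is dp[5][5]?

2

   ''  A  G  C  G  T  G
''  0  1  2  3  4  5  6
 A  1  0  1  2  3  4  5
 G  2  1  0  1  2  3  4
 G  3  2  1  1  1  2  3
 G  4  3  2  2  1  2  2
 C  5  4  3  2  2  2  3
 T  6  5  4  3  3  2  3
 A  7  6  5  4  4  3  3
 A  8  7  6  5  5  4  4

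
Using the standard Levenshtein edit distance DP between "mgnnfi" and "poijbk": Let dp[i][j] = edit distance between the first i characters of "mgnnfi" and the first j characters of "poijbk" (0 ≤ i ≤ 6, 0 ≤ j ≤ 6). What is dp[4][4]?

   ''  p  o  i  j  b  k
''  0  1  2  3  4  5  6
 m  1  1  2  3  4  5  6
 g  2  2  2  3  4  5  6
 n  3  3  3  3  4  5  6
 n  4  4  4  4  4  5  6
 f  5  5  5  5  5  5  6
 i  6  6  6  5  6  6  6

4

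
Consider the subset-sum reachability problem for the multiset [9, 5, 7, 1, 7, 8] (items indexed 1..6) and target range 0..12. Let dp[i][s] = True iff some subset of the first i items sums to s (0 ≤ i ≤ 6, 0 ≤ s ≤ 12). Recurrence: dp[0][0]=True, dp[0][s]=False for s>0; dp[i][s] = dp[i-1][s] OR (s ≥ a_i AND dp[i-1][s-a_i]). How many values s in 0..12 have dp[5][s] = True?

9

i\s   0   1   2   3   4   5   6   7   8   9  10  11  12
  0   T   F   F   F   F   F   F   F   F   F   F   F   F
  1   T   F   F   F   F   F   F   F   F   T   F   F   F
  2   T   F   F   F   F   T   F   F   F   T   F   F   F
  3   T   F   F   F   F   T   F   T   F   T   F   F   T
  4   T   T   F   F   F   T   T   T   T   T   T   F   T
  5   T   T   F   F   F   T   T   T   T   T   T   F   T
  6   T   T   F   F   F   T   T   T   T   T   T   F   T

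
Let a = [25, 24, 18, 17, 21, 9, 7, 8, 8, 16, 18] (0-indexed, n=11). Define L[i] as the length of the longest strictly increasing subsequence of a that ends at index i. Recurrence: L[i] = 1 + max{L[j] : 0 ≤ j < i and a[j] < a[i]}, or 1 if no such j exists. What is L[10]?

   i    0    1    2    3    4    5    6    7    8    9   10
a[i]   25   24   18   17   21    9    7    8    8   16   18
L[i]    1    1    1    1    2    1    1    2    2    3    4

4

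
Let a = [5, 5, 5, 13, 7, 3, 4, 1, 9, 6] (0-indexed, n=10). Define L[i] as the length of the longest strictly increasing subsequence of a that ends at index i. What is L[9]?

3

   i    0    1    2    3    4    5    6    7    8    9
a[i]    5    5    5   13    7    3    4    1    9    6
L[i]    1    1    1    2    2    1    2    1    3    3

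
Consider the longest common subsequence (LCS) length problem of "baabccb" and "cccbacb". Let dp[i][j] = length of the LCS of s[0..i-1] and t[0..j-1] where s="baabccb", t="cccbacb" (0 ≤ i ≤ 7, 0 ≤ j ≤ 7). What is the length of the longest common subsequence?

4

   ''  c  c  c  b  a  c  b
''  0  0  0  0  0  0  0  0
 b  0  0  0  0  1  1  1  1
 a  0  0  0  0  1  2  2  2
 a  0  0  0  0  1  2  2  2
 b  0  0  0  0  1  2  2  3
 c  0  1  1  1  1  2  3  3
 c  0  1  2  2  2  2  3  3
 b  0  1  2  2  3  3  3  4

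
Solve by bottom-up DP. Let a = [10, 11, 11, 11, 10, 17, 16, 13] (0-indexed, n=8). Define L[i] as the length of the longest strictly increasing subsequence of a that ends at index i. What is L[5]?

3

   i    0    1    2    3    4    5    6    7
a[i]   10   11   11   11   10   17   16   13
L[i]    1    2    2    2    1    3    3    3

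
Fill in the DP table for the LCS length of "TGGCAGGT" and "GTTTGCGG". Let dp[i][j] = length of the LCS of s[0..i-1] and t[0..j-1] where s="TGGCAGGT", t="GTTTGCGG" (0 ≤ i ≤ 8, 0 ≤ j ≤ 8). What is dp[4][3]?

   ''  G  T  T  T  G  C  G  G
''  0  0  0  0  0  0  0  0  0
 T  0  0  1  1  1  1  1  1  1
 G  0  1  1  1  1  2  2  2  2
 G  0  1  1  1  1  2  2  3  3
 C  0  1  1  1  1  2  3  3  3
 A  0  1  1  1  1  2  3  3  3
 G  0  1  1  1  1  2  3  4  4
 G  0  1  1  1  1  2  3  4  5
 T  0  1  2  2  2  2  3  4  5

1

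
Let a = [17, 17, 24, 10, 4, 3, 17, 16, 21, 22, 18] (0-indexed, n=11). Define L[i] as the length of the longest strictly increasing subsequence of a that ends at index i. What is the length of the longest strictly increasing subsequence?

4

   i    0    1    2    3    4    5    6    7    8    9   10
a[i]   17   17   24   10    4    3   17   16   21   22   18
L[i]    1    1    2    1    1    1    2    2    3    4    3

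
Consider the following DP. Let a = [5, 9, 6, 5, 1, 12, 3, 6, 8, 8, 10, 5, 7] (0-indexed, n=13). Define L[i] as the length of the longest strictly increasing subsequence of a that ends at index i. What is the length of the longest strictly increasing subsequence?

5

   i    0    1    2    3    4    5    6    7    8    9   10   11   12
a[i]    5    9    6    5    1   12    3    6    8    8   10    5    7
L[i]    1    2    2    1    1    3    2    3    4    4    5    3    4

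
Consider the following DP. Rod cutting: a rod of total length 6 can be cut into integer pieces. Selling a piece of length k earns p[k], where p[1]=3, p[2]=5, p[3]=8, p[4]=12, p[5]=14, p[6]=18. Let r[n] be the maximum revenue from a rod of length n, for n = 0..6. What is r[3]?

9

   n    0    1    2    3    4    5    6
r[n]    0    3    6    9   12   15   18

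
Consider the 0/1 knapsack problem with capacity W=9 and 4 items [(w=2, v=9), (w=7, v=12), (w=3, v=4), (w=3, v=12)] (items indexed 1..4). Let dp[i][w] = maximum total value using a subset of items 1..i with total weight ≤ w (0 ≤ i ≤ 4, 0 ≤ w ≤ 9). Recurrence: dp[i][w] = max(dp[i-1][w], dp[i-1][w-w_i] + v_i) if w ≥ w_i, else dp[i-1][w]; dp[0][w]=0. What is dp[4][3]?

i\w   0   1   2   3   4   5   6   7   8   9
  0   0   0   0   0   0   0   0   0   0   0
  1   0   0   9   9   9   9   9   9   9   9
  2   0   0   9   9   9   9   9  12  12  21
  3   0   0   9   9   9  13  13  13  13  21
  4   0   0   9  12  12  21  21  21  25  25

12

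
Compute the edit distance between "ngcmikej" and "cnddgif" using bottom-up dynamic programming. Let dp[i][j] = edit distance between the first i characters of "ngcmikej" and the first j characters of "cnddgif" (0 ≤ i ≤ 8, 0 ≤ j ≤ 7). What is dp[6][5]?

   ''  c  n  d  d  g  i  f
''  0  1  2  3  4  5  6  7
 n  1  1  1  2  3  4  5  6
 g  2  2  2  2  3  3  4  5
 c  3  2  3  3  3  4  4  5
 m  4  3  3  4  4  4  5  5
 i  5  4  4  4  5  5  4  5
 k  6  5  5  5  5  6  5  5
 e  7  6  6  6  6  6  6  6
 j  8  7  7  7  7  7  7  7

6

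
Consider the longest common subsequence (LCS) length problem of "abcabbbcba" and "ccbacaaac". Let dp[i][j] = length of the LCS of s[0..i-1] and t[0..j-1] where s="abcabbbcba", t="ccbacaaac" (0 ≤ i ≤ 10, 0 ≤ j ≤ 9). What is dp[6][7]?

3

   ''  c  c  b  a  c  a  a  a  c
''  0  0  0  0  0  0  0  0  0  0
 a  0  0  0  0  1  1  1  1  1  1
 b  0  0  0  1  1  1  1  1  1  1
 c  0  1  1  1  1  2  2  2  2  2
 a  0  1  1  1  2  2  3  3  3  3
 b  0  1  1  2  2  2  3  3  3  3
 b  0  1  1  2  2  2  3  3  3  3
 b  0  1  1  2  2  2  3  3  3  3
 c  0  1  2  2  2  3  3  3  3  4
 b  0  1  2  3  3  3  3  3  3  4
 a  0  1  2  3  4  4  4  4  4  4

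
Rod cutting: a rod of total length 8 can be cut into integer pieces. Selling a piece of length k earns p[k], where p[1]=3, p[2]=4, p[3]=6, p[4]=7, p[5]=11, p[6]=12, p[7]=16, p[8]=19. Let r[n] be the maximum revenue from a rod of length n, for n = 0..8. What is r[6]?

   n    0    1    2    3    4    5    6    7    8
r[n]    0    3    6    9   12   15   18   21   24

18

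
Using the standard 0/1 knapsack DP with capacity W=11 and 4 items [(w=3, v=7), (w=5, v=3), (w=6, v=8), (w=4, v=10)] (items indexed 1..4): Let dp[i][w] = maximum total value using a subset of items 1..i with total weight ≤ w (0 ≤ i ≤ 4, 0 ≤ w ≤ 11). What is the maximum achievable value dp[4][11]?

i\w   0   1   2   3   4   5   6   7   8   9  10  11
  0   0   0   0   0   0   0   0   0   0   0   0   0
  1   0   0   0   7   7   7   7   7   7   7   7   7
  2   0   0   0   7   7   7   7   7  10  10  10  10
  3   0   0   0   7   7   7   8   8  10  15  15  15
  4   0   0   0   7  10  10  10  17  17  17  18  18

18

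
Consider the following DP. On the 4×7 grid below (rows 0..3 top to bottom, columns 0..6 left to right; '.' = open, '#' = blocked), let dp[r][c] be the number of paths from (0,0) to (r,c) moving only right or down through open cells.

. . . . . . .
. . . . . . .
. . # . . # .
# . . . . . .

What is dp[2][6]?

7

r\c   0   1   2   3   4   5   6
  0   1   1   1   1   1   1   1
  1   1   2   3   4   5   6   7
  2   1   3   0   4   9   0   7
  3   0   3   3   7  16  16  23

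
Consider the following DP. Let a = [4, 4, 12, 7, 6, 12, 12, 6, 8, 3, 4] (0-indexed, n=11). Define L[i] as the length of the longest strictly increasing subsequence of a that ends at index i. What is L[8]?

3

   i    0    1    2    3    4    5    6    7    8    9   10
a[i]    4    4   12    7    6   12   12    6    8    3    4
L[i]    1    1    2    2    2    3    3    2    3    1    2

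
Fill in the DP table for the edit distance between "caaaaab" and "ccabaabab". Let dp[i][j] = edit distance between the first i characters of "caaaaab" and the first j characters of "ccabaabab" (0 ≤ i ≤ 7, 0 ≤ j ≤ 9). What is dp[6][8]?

   ''  c  c  a  b  a  a  b  a  b
''  0  1  2  3  4  5  6  7  8  9
 c  1  0  1  2  3  4  5  6  7  8
 a  2  1  1  1  2  3  4  5  6  7
 a  3  2  2  1  2  2  3  4  5  6
 a  4  3  3  2  2  2  2  3  4  5
 a  5  4  4  3  3  2  2  3  3  4
 a  6  5  5  4  4  3  2  3  3  4
 b  7  6  6  5  4  4  3  2  3  3

3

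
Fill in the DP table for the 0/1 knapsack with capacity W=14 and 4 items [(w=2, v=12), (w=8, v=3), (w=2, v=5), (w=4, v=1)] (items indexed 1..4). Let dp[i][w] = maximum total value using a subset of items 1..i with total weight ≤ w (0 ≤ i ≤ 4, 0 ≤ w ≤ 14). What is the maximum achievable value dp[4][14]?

i\w   0   1   2   3   4   5   6   7   8   9  10  11  12  13  14
  0   0   0   0   0   0   0   0   0   0   0   0   0   0   0   0
  1   0   0  12  12  12  12  12  12  12  12  12  12  12  12  12
  2   0   0  12  12  12  12  12  12  12  12  15  15  15  15  15
  3   0   0  12  12  17  17  17  17  17  17  17  17  20  20  20
  4   0   0  12  12  17  17  17  17  18  18  18  18  20  20  20

20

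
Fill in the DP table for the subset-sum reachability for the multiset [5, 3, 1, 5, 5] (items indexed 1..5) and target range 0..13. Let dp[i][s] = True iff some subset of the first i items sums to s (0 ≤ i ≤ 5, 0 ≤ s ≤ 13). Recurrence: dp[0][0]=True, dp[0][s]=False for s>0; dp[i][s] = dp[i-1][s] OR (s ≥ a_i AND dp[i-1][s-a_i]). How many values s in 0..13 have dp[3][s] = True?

8

i\s   0   1   2   3   4   5   6   7   8   9  10  11  12  13
  0   T   F   F   F   F   F   F   F   F   F   F   F   F   F
  1   T   F   F   F   F   T   F   F   F   F   F   F   F   F
  2   T   F   F   T   F   T   F   F   T   F   F   F   F   F
  3   T   T   F   T   T   T   T   F   T   T   F   F   F   F
  4   T   T   F   T   T   T   T   F   T   T   T   T   F   T
  5   T   T   F   T   T   T   T   F   T   T   T   T   F   T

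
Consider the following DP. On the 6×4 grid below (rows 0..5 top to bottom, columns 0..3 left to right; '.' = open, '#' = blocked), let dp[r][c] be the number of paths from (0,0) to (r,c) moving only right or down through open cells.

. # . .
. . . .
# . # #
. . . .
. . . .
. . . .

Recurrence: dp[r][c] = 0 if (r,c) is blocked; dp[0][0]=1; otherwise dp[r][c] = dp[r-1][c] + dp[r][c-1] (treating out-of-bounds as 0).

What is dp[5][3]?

6

r\c   0   1   2   3
  0   1   0   0   0
  1   1   1   1   1
  2   0   1   0   0
  3   0   1   1   1
  4   0   1   2   3
  5   0   1   3   6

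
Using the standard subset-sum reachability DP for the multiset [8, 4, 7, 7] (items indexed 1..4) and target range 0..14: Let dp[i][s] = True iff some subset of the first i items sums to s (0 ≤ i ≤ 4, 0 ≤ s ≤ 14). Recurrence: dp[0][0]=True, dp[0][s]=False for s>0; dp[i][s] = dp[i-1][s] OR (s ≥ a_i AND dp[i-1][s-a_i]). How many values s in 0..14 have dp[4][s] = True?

7

i\s   0   1   2   3   4   5   6   7   8   9  10  11  12  13  14
  0   T   F   F   F   F   F   F   F   F   F   F   F   F   F   F
  1   T   F   F   F   F   F   F   F   T   F   F   F   F   F   F
  2   T   F   F   F   T   F   F   F   T   F   F   F   T   F   F
  3   T   F   F   F   T   F   F   T   T   F   F   T   T   F   F
  4   T   F   F   F   T   F   F   T   T   F   F   T   T   F   T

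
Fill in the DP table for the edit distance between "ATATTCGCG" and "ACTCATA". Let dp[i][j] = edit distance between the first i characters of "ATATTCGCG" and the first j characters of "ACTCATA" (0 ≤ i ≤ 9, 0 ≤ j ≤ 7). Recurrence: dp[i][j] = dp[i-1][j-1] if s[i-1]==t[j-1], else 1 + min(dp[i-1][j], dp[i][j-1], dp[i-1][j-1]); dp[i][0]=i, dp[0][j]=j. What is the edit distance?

6

   ''  A  C  T  C  A  T  A
''  0  1  2  3  4  5  6  7
 A  1  0  1  2  3  4  5  6
 T  2  1  1  1  2  3  4  5
 A  3  2  2  2  2  2  3  4
 T  4  3  3  2  3  3  2  3
 T  5  4  4  3  3  4  3  3
 C  6  5  4  4  3  4  4  4
 G  7  6  5  5  4  4  5  5
 C  8  7  6  6  5  5  5  6
 G  9  8  7  7  6  6  6  6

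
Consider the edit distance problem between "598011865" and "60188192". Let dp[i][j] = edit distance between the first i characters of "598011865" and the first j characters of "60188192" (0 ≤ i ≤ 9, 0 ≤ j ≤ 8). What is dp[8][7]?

6

   ''  6  0  1  8  8  1  9  2
''  0  1  2  3  4  5  6  7  8
 5  1  1  2  3  4  5  6  7  8
 9  2  2  2  3  4  5  6  6  7
 8  3  3  3  3  3  4  5  6  7
 0  4  4  3  4  4  4  5  6  7
 1  5  5  4  3  4  5  4  5  6
 1  6  6  5  4  4  5  5  5  6
 8  7  7  6  5  4  4  5  6  6
 6  8  7  7  6  5  5  5  6  7
 5  9  8  8  7  6  6  6  6  7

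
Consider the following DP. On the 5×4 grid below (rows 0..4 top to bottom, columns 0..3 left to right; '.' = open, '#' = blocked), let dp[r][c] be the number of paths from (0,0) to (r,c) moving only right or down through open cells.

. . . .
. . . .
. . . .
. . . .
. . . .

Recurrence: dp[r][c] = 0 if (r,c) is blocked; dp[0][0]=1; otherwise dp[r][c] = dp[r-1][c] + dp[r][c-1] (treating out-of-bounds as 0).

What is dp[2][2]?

r\c   0   1   2   3
  0   1   1   1   1
  1   1   2   3   4
  2   1   3   6  10
  3   1   4  10  20
  4   1   5  15  35

6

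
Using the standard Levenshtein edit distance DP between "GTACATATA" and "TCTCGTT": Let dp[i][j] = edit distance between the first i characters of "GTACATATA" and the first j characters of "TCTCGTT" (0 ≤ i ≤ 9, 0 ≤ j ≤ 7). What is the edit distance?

   ''  T  C  T  C  G  T  T
''  0  1  2  3  4  5  6  7
 G  1  1  2  3  4  4  5  6
 T  2  1  2  2  3  4  4  5
 A  3  2  2  3  3  4  5  5
 C  4  3  2  3  3  4  5  6
 A  5  4  3  3  4  4  5  6
 T  6  5  4  3  4  5  4  5
 A  7  6  5  4  4  5  5  5
 T  8  7  6  5  5  5  5  5
 A  9  8  7  6  6  6  6  6

6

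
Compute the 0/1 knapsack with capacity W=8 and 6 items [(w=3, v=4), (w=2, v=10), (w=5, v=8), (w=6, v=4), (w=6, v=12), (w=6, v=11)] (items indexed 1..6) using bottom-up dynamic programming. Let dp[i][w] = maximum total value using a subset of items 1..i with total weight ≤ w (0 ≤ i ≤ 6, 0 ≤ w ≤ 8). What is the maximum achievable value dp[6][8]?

22

i\w   0   1   2   3   4   5   6   7   8
  0   0   0   0   0   0   0   0   0   0
  1   0   0   0   4   4   4   4   4   4
  2   0   0  10  10  10  14  14  14  14
  3   0   0  10  10  10  14  14  18  18
  4   0   0  10  10  10  14  14  18  18
  5   0   0  10  10  10  14  14  18  22
  6   0   0  10  10  10  14  14  18  22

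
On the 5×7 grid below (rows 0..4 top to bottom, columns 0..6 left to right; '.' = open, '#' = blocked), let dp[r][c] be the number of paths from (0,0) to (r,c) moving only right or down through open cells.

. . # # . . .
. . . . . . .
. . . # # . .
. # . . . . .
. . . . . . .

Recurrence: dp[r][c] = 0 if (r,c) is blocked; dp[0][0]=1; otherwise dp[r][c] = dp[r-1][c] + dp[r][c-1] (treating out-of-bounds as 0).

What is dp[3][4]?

5

r\c   0   1   2   3   4   5   6
  0   1   1   0   0   0   0   0
  1   1   2   2   2   2   2   2
  2   1   3   5   0   0   2   4
  3   1   0   5   5   5   7  11
  4   1   1   6  11  16  23  34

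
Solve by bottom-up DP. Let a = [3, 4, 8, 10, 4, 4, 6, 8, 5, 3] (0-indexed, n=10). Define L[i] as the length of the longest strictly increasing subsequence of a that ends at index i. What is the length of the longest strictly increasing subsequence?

4

   i    0    1    2    3    4    5    6    7    8    9
a[i]    3    4    8   10    4    4    6    8    5    3
L[i]    1    2    3    4    2    2    3    4    3    1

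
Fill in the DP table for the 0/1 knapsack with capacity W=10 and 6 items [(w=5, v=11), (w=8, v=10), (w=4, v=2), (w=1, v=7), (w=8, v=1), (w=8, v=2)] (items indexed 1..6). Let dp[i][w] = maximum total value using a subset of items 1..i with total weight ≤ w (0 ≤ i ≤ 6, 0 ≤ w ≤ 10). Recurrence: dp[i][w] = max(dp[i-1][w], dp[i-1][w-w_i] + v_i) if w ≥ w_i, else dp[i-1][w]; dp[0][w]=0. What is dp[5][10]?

20

i\w   0   1   2   3   4   5   6   7   8   9  10
  0   0   0   0   0   0   0   0   0   0   0   0
  1   0   0   0   0   0  11  11  11  11  11  11
  2   0   0   0   0   0  11  11  11  11  11  11
  3   0   0   0   0   2  11  11  11  11  13  13
  4   0   7   7   7   7  11  18  18  18  18  20
  5   0   7   7   7   7  11  18  18  18  18  20
  6   0   7   7   7   7  11  18  18  18  18  20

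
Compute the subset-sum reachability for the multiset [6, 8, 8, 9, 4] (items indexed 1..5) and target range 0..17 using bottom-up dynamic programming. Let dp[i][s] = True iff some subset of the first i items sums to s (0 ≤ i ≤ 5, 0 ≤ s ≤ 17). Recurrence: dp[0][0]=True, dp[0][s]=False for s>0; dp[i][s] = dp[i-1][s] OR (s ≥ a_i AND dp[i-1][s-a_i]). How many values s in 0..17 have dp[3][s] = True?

5

i\s   0   1   2   3   4   5   6   7   8   9  10  11  12  13  14  15  16  17
  0   T   F   F   F   F   F   F   F   F   F   F   F   F   F   F   F   F   F
  1   T   F   F   F   F   F   T   F   F   F   F   F   F   F   F   F   F   F
  2   T   F   F   F   F   F   T   F   T   F   F   F   F   F   T   F   F   F
  3   T   F   F   F   F   F   T   F   T   F   F   F   F   F   T   F   T   F
  4   T   F   F   F   F   F   T   F   T   T   F   F   F   F   T   T   T   T
  5   T   F   F   F   T   F   T   F   T   T   T   F   T   T   T   T   T   T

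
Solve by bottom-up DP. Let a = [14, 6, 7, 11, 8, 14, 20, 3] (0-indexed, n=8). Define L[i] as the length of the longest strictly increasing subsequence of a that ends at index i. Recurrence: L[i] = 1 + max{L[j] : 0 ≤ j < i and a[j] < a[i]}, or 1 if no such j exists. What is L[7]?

1

   i    0    1    2    3    4    5    6    7
a[i]   14    6    7   11    8   14   20    3
L[i]    1    1    2    3    3    4    5    1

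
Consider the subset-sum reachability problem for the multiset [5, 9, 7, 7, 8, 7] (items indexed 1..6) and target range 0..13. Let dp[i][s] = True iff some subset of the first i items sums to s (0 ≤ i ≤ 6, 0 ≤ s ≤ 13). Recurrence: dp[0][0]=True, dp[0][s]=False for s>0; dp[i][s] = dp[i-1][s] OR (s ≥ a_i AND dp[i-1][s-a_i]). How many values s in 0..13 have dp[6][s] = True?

i\s   0   1   2   3   4   5   6   7   8   9  10  11  12  13
  0   T   F   F   F   F   F   F   F   F   F   F   F   F   F
  1   T   F   F   F   F   T   F   F   F   F   F   F   F   F
  2   T   F   F   F   F   T   F   F   F   T   F   F   F   F
  3   T   F   F   F   F   T   F   T   F   T   F   F   T   F
  4   T   F   F   F   F   T   F   T   F   T   F   F   T   F
  5   T   F   F   F   F   T   F   T   T   T   F   F   T   T
  6   T   F   F   F   F   T   F   T   T   T   F   F   T   T

7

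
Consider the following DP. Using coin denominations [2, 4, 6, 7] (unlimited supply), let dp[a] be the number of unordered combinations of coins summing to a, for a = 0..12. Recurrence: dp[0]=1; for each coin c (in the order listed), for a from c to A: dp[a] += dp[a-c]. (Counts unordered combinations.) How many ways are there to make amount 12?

7

after  coin     0     1     2     3     4     5     6     7     8     9    10    11    12
          2     1     0     1     0     1     0     1     0     1     0     1     0     1
          4     1     0     1     0     2     0     2     0     3     0     3     0     4
          6     1     0     1     0     2     0     3     0     4     0     5     0     7
          7     1     0     1     0     2     0     3     1     4     1     5     2     7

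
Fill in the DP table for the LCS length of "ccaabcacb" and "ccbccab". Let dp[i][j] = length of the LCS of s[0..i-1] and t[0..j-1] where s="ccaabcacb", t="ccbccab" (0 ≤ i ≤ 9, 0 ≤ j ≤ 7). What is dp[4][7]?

   ''  c  c  b  c  c  a  b
''  0  0  0  0  0  0  0  0
 c  0  1  1  1  1  1  1  1
 c  0  1  2  2  2  2  2  2
 a  0  1  2  2  2  2  3  3
 a  0  1  2  2  2  2  3  3
 b  0  1  2  3  3  3  3  4
 c  0  1  2  3  4  4  4  4
 a  0  1  2  3  4  4  5  5
 c  0  1  2  3  4  5  5  5
 b  0  1  2  3  4  5  5  6

3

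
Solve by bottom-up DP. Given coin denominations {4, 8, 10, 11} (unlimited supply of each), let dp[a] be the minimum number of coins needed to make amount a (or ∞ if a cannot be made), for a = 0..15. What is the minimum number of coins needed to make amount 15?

2

 a  0  1  2  3  4  5  6  7  8  9 10 11 12 13 14 15
dp  0  -  -  -  1  -  -  -  1  -  1  1  2  -  2  2
(- denotes ∞ / unreachable)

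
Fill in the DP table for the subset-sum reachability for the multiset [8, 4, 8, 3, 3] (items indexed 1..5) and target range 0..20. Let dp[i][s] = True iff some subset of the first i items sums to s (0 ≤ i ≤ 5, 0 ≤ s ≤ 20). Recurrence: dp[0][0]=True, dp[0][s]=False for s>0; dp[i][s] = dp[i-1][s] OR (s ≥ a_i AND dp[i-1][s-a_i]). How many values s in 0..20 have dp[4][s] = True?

11

i\s   0   1   2   3   4   5   6   7   8   9  10  11  12  13  14  15  16  17  18  19  20
  0   T   F   F   F   F   F   F   F   F   F   F   F   F   F   F   F   F   F   F   F   F
  1   T   F   F   F   F   F   F   F   T   F   F   F   F   F   F   F   F   F   F   F   F
  2   T   F   F   F   T   F   F   F   T   F   F   F   T   F   F   F   F   F   F   F   F
  3   T   F   F   F   T   F   F   F   T   F   F   F   T   F   F   F   T   F   F   F   T
  4   T   F   F   T   T   F   F   T   T   F   F   T   T   F   F   T   T   F   F   T   T
  5   T   F   F   T   T   F   T   T   T   F   T   T   T   F   T   T   T   F   T   T   T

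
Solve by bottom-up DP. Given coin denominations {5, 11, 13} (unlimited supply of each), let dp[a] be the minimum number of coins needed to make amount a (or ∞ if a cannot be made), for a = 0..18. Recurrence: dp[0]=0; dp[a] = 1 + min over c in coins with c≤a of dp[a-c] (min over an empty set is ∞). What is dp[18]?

 a  0  1  2  3  4  5  6  7  8  9 10 11 12 13 14 15 16 17 18
dp  0  -  -  -  -  1  -  -  -  -  2  1  -  1  -  3  2  -  2
(- denotes ∞ / unreachable)

2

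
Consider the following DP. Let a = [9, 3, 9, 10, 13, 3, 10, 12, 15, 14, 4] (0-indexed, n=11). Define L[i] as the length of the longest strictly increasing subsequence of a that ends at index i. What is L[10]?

   i    0    1    2    3    4    5    6    7    8    9   10
a[i]    9    3    9   10   13    3   10   12   15   14    4
L[i]    1    1    2    3    4    1    3    4    5    5    2

2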